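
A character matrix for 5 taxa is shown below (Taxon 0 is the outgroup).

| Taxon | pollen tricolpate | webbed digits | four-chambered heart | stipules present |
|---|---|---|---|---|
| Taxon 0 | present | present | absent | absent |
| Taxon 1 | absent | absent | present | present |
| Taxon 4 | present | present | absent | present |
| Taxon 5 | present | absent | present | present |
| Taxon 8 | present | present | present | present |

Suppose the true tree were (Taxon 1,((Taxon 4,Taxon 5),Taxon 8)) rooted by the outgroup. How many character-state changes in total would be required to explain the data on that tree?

Map each character onto (Taxon 1,((Taxon 4,Taxon 5),Taxon 8)) (rooted by Taxon 0) and count the minimum state changes it requires (Fitch parsimony):
pollen tricolpate: 1; webbed digits: 2; four-chambered heart: 2; stipules present: 1.
Total tree length = 6.

6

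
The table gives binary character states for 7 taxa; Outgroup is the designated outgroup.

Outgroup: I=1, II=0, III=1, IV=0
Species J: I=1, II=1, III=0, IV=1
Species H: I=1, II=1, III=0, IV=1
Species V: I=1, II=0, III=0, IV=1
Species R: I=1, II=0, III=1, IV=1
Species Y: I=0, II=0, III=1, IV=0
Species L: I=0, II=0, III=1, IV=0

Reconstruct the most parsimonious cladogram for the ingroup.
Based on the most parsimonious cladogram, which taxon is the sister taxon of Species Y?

Species L

Character polarity is set by the outgroup: the derived state is whichever differs from the outgroup's state, so for I, III the derived state is '0', and for the remaining characters it is '1'.
I (derived state '0') is shared by Species L and Species Y — a synapomorphy uniting that clade.
Only Species H and Species J show the derived state '1' for II, supporting them as a clade.
III: derived state '0' in Species H, Species J, and Species V only — synapomorphy for {Species H, Species J, Species V}.
Only Species H, Species J, Species R, and Species V show the derived state '1' for IV, supporting them as a clade.
Most parsimonious ingroup topology: ((((Species J,Species H),Species V),Species R),(Species Y,Species L)).
Species Y and Species L form a cherry on this tree, so they are sister taxa.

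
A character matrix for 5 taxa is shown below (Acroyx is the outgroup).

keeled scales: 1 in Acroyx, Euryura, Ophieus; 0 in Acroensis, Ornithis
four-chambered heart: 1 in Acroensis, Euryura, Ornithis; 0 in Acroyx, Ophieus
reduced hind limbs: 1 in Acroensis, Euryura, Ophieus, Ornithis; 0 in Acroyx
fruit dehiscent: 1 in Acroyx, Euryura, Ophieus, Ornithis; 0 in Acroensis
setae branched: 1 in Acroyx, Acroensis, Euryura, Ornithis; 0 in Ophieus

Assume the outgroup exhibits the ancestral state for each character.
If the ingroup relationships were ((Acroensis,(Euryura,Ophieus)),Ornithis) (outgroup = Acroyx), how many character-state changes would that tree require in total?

7

Map each character onto ((Acroensis,(Euryura,Ophieus)),Ornithis) (rooted by Acroyx) and count the minimum state changes it requires (Fitch parsimony):
keeled scales: 2; four-chambered heart: 2; reduced hind limbs: 1; fruit dehiscent: 1; setae branched: 1.
Total tree length = 7.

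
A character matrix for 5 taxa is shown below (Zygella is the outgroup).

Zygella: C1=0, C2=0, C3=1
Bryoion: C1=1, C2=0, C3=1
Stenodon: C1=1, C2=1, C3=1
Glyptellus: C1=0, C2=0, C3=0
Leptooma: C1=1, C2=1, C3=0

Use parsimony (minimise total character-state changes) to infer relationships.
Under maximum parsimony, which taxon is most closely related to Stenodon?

Character polarity is set by the outgroup: the derived state is whichever differs from the outgroup's state, so for C3 the derived state is '0', and for the remaining characters it is '1'.
C1: derived state '1' in Bryoion, Leptooma, and Stenodon only — synapomorphy for {Bryoion, Leptooma, Stenodon}.
Only Leptooma and Stenodon show the derived state '1' for C2, supporting them as a clade.
C3 (state '0') occurs in Glyptellus and Leptooma but conflicts with the nesting implied by the other characters — most parsimoniously interpreted as homoplasy.
Most parsimonious ingroup topology: ((Bryoion,(Stenodon,Leptooma)),Glyptellus).
Stenodon and Leptooma form a cherry on this tree, so they are sister taxa.

Leptooma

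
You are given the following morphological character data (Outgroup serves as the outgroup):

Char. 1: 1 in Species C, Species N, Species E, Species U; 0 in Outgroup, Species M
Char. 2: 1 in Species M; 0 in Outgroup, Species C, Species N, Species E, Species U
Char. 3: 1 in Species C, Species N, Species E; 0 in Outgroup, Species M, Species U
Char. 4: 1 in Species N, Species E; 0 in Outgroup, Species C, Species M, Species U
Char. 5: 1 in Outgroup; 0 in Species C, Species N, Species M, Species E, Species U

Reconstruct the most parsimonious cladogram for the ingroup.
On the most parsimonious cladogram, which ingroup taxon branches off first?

Character polarity is set by the outgroup: the derived state is whichever differs from the outgroup's state, so for Char. 5 the derived state is '0', and for the remaining characters it is '1'.
Char. 1 (derived state '1') is shared by Species C, Species E, Species N, and Species U — a synapomorphy uniting that clade.
Char. 2 (derived state '1') is unique to Species M (autapomorphy; uninformative for grouping).
Only Species C, Species E, and Species N show the derived state '1' for Char. 3, supporting them as a clade.
Char. 4 (derived state '1') is shared by Species E and Species N — a synapomorphy uniting that clade.
Char. 5 (derived state '0') is shared by all ingroup taxa — unites the whole ingroup.
Most parsimonious ingroup topology: (((Species C,(Species N,Species E)),Species U),Species M).
Species M is sister to the clade containing all other ingroup taxa, so it is the earliest-diverging (most basal) ingroup lineage.

Species M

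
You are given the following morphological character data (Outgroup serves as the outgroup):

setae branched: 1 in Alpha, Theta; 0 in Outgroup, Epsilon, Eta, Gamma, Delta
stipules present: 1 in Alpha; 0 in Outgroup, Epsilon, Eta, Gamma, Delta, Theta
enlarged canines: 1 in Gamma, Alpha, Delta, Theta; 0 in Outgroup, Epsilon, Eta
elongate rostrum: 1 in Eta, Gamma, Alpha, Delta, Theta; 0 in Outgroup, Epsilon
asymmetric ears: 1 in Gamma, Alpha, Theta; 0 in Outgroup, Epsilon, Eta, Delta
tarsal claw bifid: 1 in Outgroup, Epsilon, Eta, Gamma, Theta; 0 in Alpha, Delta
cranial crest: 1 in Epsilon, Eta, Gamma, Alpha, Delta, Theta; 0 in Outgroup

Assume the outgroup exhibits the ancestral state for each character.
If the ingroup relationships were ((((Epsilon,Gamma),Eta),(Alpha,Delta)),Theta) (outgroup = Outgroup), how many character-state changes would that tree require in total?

13

Map each character onto ((((Epsilon,Gamma),Eta),(Alpha,Delta)),Theta) (rooted by Outgroup) and count the minimum state changes it requires (Fitch parsimony):
setae branched: 2; stipules present: 1; enlarged canines: 3; elongate rostrum: 2; asymmetric ears: 3; tarsal claw bifid: 1; cranial crest: 1.
Total tree length = 13.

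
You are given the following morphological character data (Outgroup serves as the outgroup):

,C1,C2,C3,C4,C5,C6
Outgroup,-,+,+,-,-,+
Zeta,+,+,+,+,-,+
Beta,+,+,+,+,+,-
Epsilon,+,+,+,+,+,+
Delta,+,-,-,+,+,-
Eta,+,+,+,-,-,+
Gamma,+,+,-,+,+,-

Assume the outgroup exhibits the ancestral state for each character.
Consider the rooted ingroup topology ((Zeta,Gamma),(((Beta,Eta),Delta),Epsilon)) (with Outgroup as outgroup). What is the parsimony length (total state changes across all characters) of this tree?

Map each character onto ((Zeta,Gamma),(((Beta,Eta),Delta),Epsilon)) (rooted by Outgroup) and count the minimum state changes it requires (Fitch parsimony):
C1: 1; C2: 1; C3: 2; C4: 2; C5: 3; C6: 3.
Total tree length = 12.

12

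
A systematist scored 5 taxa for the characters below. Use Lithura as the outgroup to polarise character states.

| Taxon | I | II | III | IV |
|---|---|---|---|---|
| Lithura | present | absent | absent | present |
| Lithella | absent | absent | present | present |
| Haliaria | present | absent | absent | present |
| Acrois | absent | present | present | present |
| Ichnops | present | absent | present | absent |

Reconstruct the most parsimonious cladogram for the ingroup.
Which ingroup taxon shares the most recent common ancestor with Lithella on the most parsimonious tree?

Acrois

Character polarity is set by the outgroup: the derived state is whichever differs from the outgroup's state, so for I, IV the derived state is 'absent', and for the remaining characters it is 'present'.
I (derived state 'absent') is shared by Acrois and Lithella — a synapomorphy uniting that clade.
II (derived state 'present') is unique to Acrois (autapomorphy; uninformative for grouping).
Only Acrois, Ichnops, and Lithella show the derived state 'present' for III, supporting them as a clade.
IV: derived state 'absent' in Ichnops only — an autapomorphy, so it tells us nothing about relationships among taxa.
Most parsimonious ingroup topology: (Haliaria,((Lithella,Acrois),Ichnops)).
Lithella and Acrois form a cherry on this tree, so they are sister taxa.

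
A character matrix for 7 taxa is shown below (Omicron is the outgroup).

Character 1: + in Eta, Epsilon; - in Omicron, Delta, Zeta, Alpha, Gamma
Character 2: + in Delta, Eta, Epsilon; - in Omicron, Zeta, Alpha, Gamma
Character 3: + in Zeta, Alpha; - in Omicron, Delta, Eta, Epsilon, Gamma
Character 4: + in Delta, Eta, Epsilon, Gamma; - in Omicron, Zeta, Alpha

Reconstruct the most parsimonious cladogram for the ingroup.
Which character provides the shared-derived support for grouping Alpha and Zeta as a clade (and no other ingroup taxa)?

The outgroup has state '-' for every character, so '+' is the derived state throughout.
Character 1 (derived state '+') is shared by Epsilon and Eta — a synapomorphy uniting that clade.
Only Delta, Epsilon, and Eta show the derived state '+' for Character 2, supporting them as a clade.
Character 3: derived state '+' in Alpha and Zeta only — synapomorphy for {Alpha, Zeta}.
Character 4 (derived state '+') is shared by Delta, Epsilon, Eta, and Gamma — a synapomorphy uniting that clade.
Most parsimonious ingroup topology: (((Delta,(Eta,Epsilon)),Gamma),(Zeta,Alpha)).
The clade {Alpha, Zeta} is supported by Character 3: its derived state '+' occurs in exactly those taxa and in no other taxon (including the outgroup).

Character 3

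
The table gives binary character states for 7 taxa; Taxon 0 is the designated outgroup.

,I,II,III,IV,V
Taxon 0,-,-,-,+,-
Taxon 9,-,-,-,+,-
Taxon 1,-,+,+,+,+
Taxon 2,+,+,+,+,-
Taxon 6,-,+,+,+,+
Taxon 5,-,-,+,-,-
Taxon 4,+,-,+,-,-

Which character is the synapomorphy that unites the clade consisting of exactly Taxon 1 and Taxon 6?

Character polarity is set by the outgroup: the derived state is whichever differs from the outgroup's state, so for IV the derived state is '-', and for the remaining characters it is '+'.
I (state '+') occurs in Taxon 2 and Taxon 4 but conflicts with the nesting implied by the other characters — most parsimoniously interpreted as homoplasy.
II (derived state '+') is shared by Taxon 1, Taxon 2, and Taxon 6 — a synapomorphy uniting that clade.
Only Taxon 1, Taxon 2, Taxon 4, Taxon 5, and Taxon 6 show the derived state '+' for III, supporting them as a clade.
IV: derived state '-' in Taxon 4 and Taxon 5 only — synapomorphy for {Taxon 4, Taxon 5}.
V (derived state '+') is shared by Taxon 1 and Taxon 6 — a synapomorphy uniting that clade.
Most parsimonious ingroup topology: (Taxon 9,(((Taxon 1,Taxon 6),Taxon 2),(Taxon 5,Taxon 4))).
The clade {Taxon 1, Taxon 6} is supported by V: its derived state '+' occurs in exactly those taxa and in no other taxon (including the outgroup).

V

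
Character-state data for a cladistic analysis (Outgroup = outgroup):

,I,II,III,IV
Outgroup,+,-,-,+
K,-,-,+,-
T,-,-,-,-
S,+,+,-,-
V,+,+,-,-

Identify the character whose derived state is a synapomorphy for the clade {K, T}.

I

Character polarity is set by the outgroup: the derived state is whichever differs from the outgroup's state, so for I, IV the derived state is '-', and for the remaining characters it is '+'.
Only K and T show the derived state '-' for I, supporting them as a clade.
Only S and V show the derived state '+' for II, supporting them as a clade.
III (derived state '+') is unique to K (autapomorphy; uninformative for grouping).
All ingroup taxa share the derived state '-' for IV; it defines the ingroup but does not resolve relationships within it.
Most parsimonious ingroup topology: ((K,T),(S,V)).
The clade {K, T} is supported by I: its derived state '-' occurs in exactly those taxa and in no other taxon (including the outgroup).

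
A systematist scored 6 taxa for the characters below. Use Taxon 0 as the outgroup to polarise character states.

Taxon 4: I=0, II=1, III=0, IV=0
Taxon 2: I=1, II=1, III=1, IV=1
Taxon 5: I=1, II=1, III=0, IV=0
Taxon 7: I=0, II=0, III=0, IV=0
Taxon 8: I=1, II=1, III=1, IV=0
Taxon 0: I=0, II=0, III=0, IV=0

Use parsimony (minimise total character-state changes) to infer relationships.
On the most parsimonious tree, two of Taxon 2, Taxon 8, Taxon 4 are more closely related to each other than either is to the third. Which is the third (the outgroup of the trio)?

The outgroup has state '0' for every character, so '1' is the derived state throughout.
I (derived state '1') is shared by Taxon 2, Taxon 5, and Taxon 8 — a synapomorphy uniting that clade.
II: derived state '1' in Taxon 2, Taxon 4, Taxon 5, and Taxon 8 only — synapomorphy for {Taxon 2, Taxon 4, Taxon 5, Taxon 8}.
Only Taxon 2 and Taxon 8 show the derived state '1' for III, supporting them as a clade.
IV (derived state '1') is unique to Taxon 2 (autapomorphy; uninformative for grouping).
Most parsimonious ingroup topology: ((((Taxon 2,Taxon 8),Taxon 5),Taxon 4),Taxon 7).
Taxon 8 and Taxon 2 share a more recent common ancestor with each other than either does with Taxon 4, so Taxon 4 is the least closely related of the three.

Taxon 4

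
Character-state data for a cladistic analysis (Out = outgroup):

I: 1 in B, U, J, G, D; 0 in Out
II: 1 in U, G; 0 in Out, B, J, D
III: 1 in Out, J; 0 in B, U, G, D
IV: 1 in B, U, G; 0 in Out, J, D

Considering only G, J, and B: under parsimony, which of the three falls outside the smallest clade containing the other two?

J

Character polarity is set by the outgroup: the derived state is whichever differs from the outgroup's state, so for III the derived state is '0', and for the remaining characters it is '1'.
I (derived state '1') is shared by all ingroup taxa — unites the whole ingroup.
Only G and U show the derived state '1' for II, supporting them as a clade.
III (derived state '0') is shared by B, D, G, and U — a synapomorphy uniting that clade.
IV: derived state '1' in B, G, and U only — synapomorphy for {B, G, U}.
Most parsimonious ingroup topology: (((B,(U,G)),D),J).
B and G share a more recent common ancestor with each other than either does with J, so J is the least closely related of the three.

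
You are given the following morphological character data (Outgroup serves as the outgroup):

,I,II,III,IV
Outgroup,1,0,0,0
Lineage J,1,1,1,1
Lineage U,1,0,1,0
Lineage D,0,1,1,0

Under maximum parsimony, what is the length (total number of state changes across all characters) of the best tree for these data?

4

Character polarity is set by the outgroup: the derived state is whichever differs from the outgroup's state, so for I the derived state is '0', and for the remaining characters it is '1'.
I (derived state '0') is unique to Lineage D (autapomorphy; uninformative for grouping).
II: derived state '1' in Lineage D and Lineage J only — synapomorphy for {Lineage D, Lineage J}.
All ingroup taxa share the derived state '1' for III; it defines the ingroup but does not resolve relationships within it.
IV: derived state '1' in Lineage J only — an autapomorphy, so it tells us nothing about relationships among taxa.
Most parsimonious ingroup topology: ((Lineage J,Lineage D),Lineage U).
Changes per character on this tree: I: 1; II: 1; III: 1; IV: 1.
Total = 4.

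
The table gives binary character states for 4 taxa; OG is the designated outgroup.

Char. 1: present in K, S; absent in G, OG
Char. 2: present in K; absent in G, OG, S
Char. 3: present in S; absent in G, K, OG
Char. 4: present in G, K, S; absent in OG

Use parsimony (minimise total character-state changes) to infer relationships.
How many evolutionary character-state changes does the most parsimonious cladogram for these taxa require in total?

The outgroup has state 'absent' for every character, so 'present' is the derived state throughout.
Only K and S show the derived state 'present' for Char. 1, supporting them as a clade.
Char. 2: derived state 'present' in K only — an autapomorphy, so it tells us nothing about relationships among taxa.
Char. 3: derived state 'present' in S only — an autapomorphy, so it tells us nothing about relationships among taxa.
All ingroup taxa share the derived state 'present' for Char. 4; it defines the ingroup but does not resolve relationships within it.
Most parsimonious ingroup topology: ((S,K),G).
Changes per character on this tree: Char. 1: 1; Char. 2: 1; Char. 3: 1; Char. 4: 1.
Total = 4.

4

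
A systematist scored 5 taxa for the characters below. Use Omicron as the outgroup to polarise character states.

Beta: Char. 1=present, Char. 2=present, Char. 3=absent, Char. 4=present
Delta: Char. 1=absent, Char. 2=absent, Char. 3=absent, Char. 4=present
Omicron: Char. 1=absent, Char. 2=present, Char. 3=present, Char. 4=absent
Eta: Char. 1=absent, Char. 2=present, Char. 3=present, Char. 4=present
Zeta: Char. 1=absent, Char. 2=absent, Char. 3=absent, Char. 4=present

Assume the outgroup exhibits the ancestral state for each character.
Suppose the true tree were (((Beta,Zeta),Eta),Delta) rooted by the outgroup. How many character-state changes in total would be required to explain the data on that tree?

Map each character onto (((Beta,Zeta),Eta),Delta) (rooted by Omicron) and count the minimum state changes it requires (Fitch parsimony):
Char. 1: 1; Char. 2: 2; Char. 3: 2; Char. 4: 1.
Total tree length = 6.

6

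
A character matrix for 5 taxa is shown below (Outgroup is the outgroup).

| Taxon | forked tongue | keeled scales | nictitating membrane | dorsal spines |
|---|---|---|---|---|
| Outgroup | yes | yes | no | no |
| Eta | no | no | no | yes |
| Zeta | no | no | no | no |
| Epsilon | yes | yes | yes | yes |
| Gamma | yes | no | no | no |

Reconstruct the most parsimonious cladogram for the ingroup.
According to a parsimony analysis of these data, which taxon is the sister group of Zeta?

Eta

Character polarity is set by the outgroup: the derived state is whichever differs from the outgroup's state, so for forked tongue, keeled scales the derived state is 'no', and for the remaining characters it is 'yes'.
forked tongue: derived state 'no' in Eta and Zeta only — synapomorphy for {Eta, Zeta}.
keeled scales (derived state 'no') is shared by Eta, Gamma, and Zeta — a synapomorphy uniting that clade.
nictitating membrane (derived state 'yes') is unique to Epsilon (autapomorphy; uninformative for grouping).
dorsal spines groups Epsilon and Eta, which is incompatible with the clades supported by the remaining characters; treating it as convergent (homoplasy) costs fewer steps than any alternative tree.
Most parsimonious ingroup topology: (((Eta,Zeta),Gamma),Epsilon).
Zeta and Eta form a cherry on this tree, so they are sister taxa.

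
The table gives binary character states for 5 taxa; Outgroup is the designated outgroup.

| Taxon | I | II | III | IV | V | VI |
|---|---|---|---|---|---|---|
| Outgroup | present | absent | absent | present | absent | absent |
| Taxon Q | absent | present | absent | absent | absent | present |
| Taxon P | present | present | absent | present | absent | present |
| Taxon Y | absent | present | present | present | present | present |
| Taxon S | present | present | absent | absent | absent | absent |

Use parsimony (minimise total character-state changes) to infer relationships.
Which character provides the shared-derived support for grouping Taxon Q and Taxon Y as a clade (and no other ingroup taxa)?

Character polarity is set by the outgroup: the derived state is whichever differs from the outgroup's state, so for I, IV the derived state is 'absent', and for the remaining characters it is 'present'.
Only Taxon Q and Taxon Y show the derived state 'absent' for I, supporting them as a clade.
II (derived state 'present') is shared by all ingroup taxa — unites the whole ingroup.
III: derived state 'present' in Taxon Y only — an autapomorphy, so it tells us nothing about relationships among taxa.
IV (state 'absent') occurs in Taxon Q and Taxon S but conflicts with the nesting implied by the other characters — most parsimoniously interpreted as homoplasy.
V: derived state 'present' in Taxon Y only — an autapomorphy, so it tells us nothing about relationships among taxa.
Only Taxon P, Taxon Q, and Taxon Y show the derived state 'present' for VI, supporting them as a clade.
Most parsimonious ingroup topology: (((Taxon Q,Taxon Y),Taxon P),Taxon S).
The clade {Taxon Q, Taxon Y} is supported by I: its derived state 'absent' occurs in exactly those taxa and in no other taxon (including the outgroup).

I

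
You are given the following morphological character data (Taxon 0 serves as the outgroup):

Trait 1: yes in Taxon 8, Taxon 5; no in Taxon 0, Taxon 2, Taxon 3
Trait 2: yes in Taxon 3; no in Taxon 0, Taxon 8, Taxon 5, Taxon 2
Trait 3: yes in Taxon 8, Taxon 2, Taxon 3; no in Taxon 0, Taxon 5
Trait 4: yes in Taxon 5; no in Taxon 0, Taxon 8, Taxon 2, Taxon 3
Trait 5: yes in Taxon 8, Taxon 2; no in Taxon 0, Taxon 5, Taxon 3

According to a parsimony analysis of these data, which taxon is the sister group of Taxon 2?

The outgroup has state 'no' for every character, so 'yes' is the derived state throughout.
Trait 1 (state 'yes') occurs in Taxon 5 and Taxon 8 but conflicts with the nesting implied by the other characters — most parsimoniously interpreted as homoplasy.
Trait 2: derived state 'yes' in Taxon 3 only — an autapomorphy, so it tells us nothing about relationships among taxa.
Trait 3: derived state 'yes' in Taxon 2, Taxon 3, and Taxon 8 only — synapomorphy for {Taxon 2, Taxon 3, Taxon 8}.
Trait 4 (derived state 'yes') is unique to Taxon 5 (autapomorphy; uninformative for grouping).
Trait 5: derived state 'yes' in Taxon 2 and Taxon 8 only — synapomorphy for {Taxon 2, Taxon 8}.
Most parsimonious ingroup topology: (((Taxon 8,Taxon 2),Taxon 3),Taxon 5).
Taxon 2 and Taxon 8 form a cherry on this tree, so they are sister taxa.

Taxon 8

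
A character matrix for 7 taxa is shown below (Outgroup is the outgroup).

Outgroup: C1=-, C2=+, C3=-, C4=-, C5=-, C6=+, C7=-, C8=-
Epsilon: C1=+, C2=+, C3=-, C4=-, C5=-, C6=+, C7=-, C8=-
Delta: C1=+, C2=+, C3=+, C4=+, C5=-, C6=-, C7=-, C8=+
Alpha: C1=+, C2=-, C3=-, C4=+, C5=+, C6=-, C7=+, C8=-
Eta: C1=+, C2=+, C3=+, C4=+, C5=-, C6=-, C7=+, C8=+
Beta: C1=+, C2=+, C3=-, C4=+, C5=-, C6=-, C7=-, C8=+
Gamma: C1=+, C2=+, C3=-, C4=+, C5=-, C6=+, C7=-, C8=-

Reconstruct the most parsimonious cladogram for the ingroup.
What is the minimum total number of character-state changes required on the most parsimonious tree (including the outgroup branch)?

9

Character polarity is set by the outgroup: the derived state is whichever differs from the outgroup's state, so for C2, C6 the derived state is '-', and for the remaining characters it is '+'.
C1 (derived state '+') is shared by all ingroup taxa — unites the whole ingroup.
C2: derived state '-' in Alpha only — an autapomorphy, so it tells us nothing about relationships among taxa.
Only Delta and Eta show the derived state '+' for C3, supporting them as a clade.
C4 (derived state '+') is shared by Alpha, Beta, Delta, Eta, and Gamma — a synapomorphy uniting that clade.
C5: derived state '+' in Alpha only — an autapomorphy, so it tells us nothing about relationships among taxa.
Only Alpha, Beta, Delta, and Eta show the derived state '-' for C6, supporting them as a clade.
C7 groups Alpha and Eta, which is incompatible with the clades supported by the remaining characters; treating it as convergent (homoplasy) costs fewer steps than any alternative tree.
Only Beta, Delta, and Eta show the derived state '+' for C8, supporting them as a clade.
Most parsimonious ingroup topology: (Epsilon,((((Delta,Eta),Beta),Alpha),Gamma)).
Changes per character on this tree: C1: 1; C2: 1; C3: 1; C4: 1; C5: 1; C6: 1; C7: 2; C8: 1.
Total = 9.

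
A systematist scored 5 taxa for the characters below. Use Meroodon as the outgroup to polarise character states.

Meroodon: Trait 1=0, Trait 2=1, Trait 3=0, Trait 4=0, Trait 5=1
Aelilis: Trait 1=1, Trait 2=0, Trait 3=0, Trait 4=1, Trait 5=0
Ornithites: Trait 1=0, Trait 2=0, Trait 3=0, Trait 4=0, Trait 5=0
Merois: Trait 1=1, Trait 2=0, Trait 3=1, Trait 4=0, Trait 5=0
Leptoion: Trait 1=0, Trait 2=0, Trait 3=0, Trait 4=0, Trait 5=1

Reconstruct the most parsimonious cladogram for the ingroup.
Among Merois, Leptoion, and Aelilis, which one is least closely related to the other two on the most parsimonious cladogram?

Leptoion

Character polarity is set by the outgroup: the derived state is whichever differs from the outgroup's state, so for Trait 2, Trait 5 the derived state is '0', and for the remaining characters it is '1'.
Only Aelilis and Merois show the derived state '1' for Trait 1, supporting them as a clade.
Trait 2 (derived state '0') is shared by all ingroup taxa — unites the whole ingroup.
Trait 3: derived state '1' in Merois only — an autapomorphy, so it tells us nothing about relationships among taxa.
Trait 4 (derived state '1') is unique to Aelilis (autapomorphy; uninformative for grouping).
Only Aelilis, Merois, and Ornithites show the derived state '0' for Trait 5, supporting them as a clade.
Most parsimonious ingroup topology: (((Aelilis,Merois),Ornithites),Leptoion).
Aelilis and Merois share a more recent common ancestor with each other than either does with Leptoion, so Leptoion is the least closely related of the three.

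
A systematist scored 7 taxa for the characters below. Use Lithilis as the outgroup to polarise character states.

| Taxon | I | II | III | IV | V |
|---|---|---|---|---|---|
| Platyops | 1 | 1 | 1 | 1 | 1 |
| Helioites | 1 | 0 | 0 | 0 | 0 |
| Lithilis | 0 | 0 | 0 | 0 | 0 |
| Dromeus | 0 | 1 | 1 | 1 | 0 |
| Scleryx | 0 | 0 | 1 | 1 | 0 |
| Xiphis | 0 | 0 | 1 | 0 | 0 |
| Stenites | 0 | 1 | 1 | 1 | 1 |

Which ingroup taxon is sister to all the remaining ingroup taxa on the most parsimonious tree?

Helioites

The outgroup has state '0' for every character, so '1' is the derived state throughout.
I (state '1') occurs in Helioites and Platyops but conflicts with the nesting implied by the other characters — most parsimoniously interpreted as homoplasy.
II (derived state '1') is shared by Dromeus, Platyops, and Stenites — a synapomorphy uniting that clade.
Only Dromeus, Platyops, Scleryx, Stenites, and Xiphis show the derived state '1' for III, supporting them as a clade.
IV (derived state '1') is shared by Dromeus, Platyops, Scleryx, and Stenites — a synapomorphy uniting that clade.
V (derived state '1') is shared by Platyops and Stenites — a synapomorphy uniting that clade.
Most parsimonious ingroup topology: ((((Dromeus,(Stenites,Platyops)),Scleryx),Xiphis),Helioites).
Helioites is sister to the clade containing all other ingroup taxa, so it is the earliest-diverging (most basal) ingroup lineage.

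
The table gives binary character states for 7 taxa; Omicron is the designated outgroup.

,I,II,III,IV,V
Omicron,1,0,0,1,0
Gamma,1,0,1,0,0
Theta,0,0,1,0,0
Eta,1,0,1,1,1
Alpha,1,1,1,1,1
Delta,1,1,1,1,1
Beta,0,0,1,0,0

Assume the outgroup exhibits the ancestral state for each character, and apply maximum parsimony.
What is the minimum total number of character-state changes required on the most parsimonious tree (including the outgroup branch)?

Character polarity is set by the outgroup: the derived state is whichever differs from the outgroup's state, so for I, IV the derived state is '0', and for the remaining characters it is '1'.
Only Beta and Theta show the derived state '0' for I, supporting them as a clade.
II: derived state '1' in Alpha and Delta only — synapomorphy for {Alpha, Delta}.
All ingroup taxa share the derived state '1' for III; it defines the ingroup but does not resolve relationships within it.
Only Beta, Gamma, and Theta show the derived state '0' for IV, supporting them as a clade.
Only Alpha, Delta, and Eta show the derived state '1' for V, supporting them as a clade.
Most parsimonious ingroup topology: ((Gamma,(Theta,Beta)),(Eta,(Alpha,Delta))).
Changes per character on this tree: I: 1; II: 1; III: 1; IV: 1; V: 1.
Total = 5.

5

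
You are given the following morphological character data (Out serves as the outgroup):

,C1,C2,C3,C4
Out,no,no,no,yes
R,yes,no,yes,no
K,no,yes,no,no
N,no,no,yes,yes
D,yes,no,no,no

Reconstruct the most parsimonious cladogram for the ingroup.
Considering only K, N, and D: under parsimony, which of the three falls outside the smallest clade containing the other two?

N

Character polarity is set by the outgroup: the derived state is whichever differs from the outgroup's state, so for C4 the derived state is 'no', and for the remaining characters it is 'yes'.
C1 (derived state 'yes') is shared by D and R — a synapomorphy uniting that clade.
C2 (derived state 'yes') is unique to K (autapomorphy; uninformative for grouping).
C3 groups N and R, which is incompatible with the clades supported by the remaining characters; treating it as convergent (homoplasy) costs fewer steps than any alternative tree.
C4: derived state 'no' in D, K, and R only — synapomorphy for {D, K, R}.
Most parsimonious ingroup topology: (((R,D),K),N).
K and D share a more recent common ancestor with each other than either does with N, so N is the least closely related of the three.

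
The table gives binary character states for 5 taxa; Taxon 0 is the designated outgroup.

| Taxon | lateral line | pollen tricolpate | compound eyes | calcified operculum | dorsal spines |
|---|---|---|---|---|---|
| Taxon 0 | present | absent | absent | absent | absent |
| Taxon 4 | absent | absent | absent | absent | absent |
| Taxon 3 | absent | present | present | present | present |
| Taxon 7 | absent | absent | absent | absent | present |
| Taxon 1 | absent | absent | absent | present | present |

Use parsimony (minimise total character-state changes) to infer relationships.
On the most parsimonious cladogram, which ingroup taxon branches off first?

Taxon 4

Character polarity is set by the outgroup: the derived state is whichever differs from the outgroup's state, so for lateral line the derived state is 'absent', and for the remaining characters it is 'present'.
All ingroup taxa share the derived state 'absent' for lateral line; it defines the ingroup but does not resolve relationships within it.
pollen tricolpate (derived state 'present') is unique to Taxon 3 (autapomorphy; uninformative for grouping).
compound eyes: derived state 'present' in Taxon 3 only — an autapomorphy, so it tells us nothing about relationships among taxa.
calcified operculum (derived state 'present') is shared by Taxon 1 and Taxon 3 — a synapomorphy uniting that clade.
dorsal spines (derived state 'present') is shared by Taxon 1, Taxon 3, and Taxon 7 — a synapomorphy uniting that clade.
Most parsimonious ingroup topology: (Taxon 4,((Taxon 3,Taxon 1),Taxon 7)).
Taxon 4 is sister to the clade containing all other ingroup taxa, so it is the earliest-diverging (most basal) ingroup lineage.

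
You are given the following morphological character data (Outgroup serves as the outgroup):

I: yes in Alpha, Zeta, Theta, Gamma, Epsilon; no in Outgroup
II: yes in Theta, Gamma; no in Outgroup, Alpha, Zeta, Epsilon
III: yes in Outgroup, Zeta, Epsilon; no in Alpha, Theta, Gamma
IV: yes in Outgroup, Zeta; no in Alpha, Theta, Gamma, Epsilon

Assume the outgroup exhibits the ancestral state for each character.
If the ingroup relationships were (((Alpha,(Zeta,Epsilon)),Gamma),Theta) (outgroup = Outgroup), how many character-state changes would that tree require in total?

Map each character onto (((Alpha,(Zeta,Epsilon)),Gamma),Theta) (rooted by Outgroup) and count the minimum state changes it requires (Fitch parsimony):
I: 1; II: 2; III: 2; IV: 2.
Total tree length = 7.

7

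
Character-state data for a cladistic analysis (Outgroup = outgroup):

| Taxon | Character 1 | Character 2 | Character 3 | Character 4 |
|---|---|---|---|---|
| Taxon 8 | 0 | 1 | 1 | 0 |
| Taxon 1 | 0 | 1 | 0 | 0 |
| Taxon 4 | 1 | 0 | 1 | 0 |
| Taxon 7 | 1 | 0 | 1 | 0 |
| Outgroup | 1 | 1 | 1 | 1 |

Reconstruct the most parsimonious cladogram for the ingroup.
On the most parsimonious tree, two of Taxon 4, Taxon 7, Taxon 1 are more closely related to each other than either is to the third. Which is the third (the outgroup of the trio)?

Taxon 1

The outgroup has state '1' for every character, so '0' is the derived state throughout.
Character 1 (derived state '0') is shared by Taxon 1 and Taxon 8 — a synapomorphy uniting that clade.
Character 2 (derived state '0') is shared by Taxon 4 and Taxon 7 — a synapomorphy uniting that clade.
Character 3 (derived state '0') is unique to Taxon 1 (autapomorphy; uninformative for grouping).
Character 4 (derived state '0') is shared by all ingroup taxa — unites the whole ingroup.
Most parsimonious ingroup topology: ((Taxon 8,Taxon 1),(Taxon 7,Taxon 4)).
Taxon 7 and Taxon 4 share a more recent common ancestor with each other than either does with Taxon 1, so Taxon 1 is the least closely related of the three.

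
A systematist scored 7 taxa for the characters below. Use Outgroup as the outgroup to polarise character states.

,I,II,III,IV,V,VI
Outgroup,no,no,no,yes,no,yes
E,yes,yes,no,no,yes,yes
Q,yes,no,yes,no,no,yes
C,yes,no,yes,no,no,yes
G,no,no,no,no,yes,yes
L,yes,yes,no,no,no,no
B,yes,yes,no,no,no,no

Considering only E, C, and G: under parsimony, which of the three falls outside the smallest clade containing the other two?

Character polarity is set by the outgroup: the derived state is whichever differs from the outgroup's state, so for IV, VI the derived state is 'no', and for the remaining characters it is 'yes'.
I: derived state 'yes' in B, C, E, L, and Q only — synapomorphy for {B, C, E, L, Q}.
II: derived state 'yes' in B, E, and L only — synapomorphy for {B, E, L}.
III: derived state 'yes' in C and Q only — synapomorphy for {C, Q}.
All ingroup taxa share the derived state 'no' for IV; it defines the ingroup but does not resolve relationships within it.
V groups E and G, which is incompatible with the clades supported by the remaining characters; treating it as convergent (homoplasy) costs fewer steps than any alternative tree.
VI (derived state 'no') is shared by B and L — a synapomorphy uniting that clade.
Most parsimonious ingroup topology: (((E,(L,B)),(Q,C)),G).
E and C share a more recent common ancestor with each other than either does with G, so G is the least closely related of the three.

G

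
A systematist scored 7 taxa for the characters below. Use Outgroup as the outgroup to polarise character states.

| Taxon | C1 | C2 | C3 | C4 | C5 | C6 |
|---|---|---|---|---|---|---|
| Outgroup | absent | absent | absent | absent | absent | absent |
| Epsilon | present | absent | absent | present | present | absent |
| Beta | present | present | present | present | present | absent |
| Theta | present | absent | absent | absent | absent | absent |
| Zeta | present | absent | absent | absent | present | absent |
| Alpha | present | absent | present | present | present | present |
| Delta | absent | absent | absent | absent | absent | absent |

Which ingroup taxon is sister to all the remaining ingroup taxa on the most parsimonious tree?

Delta

The outgroup has state 'absent' for every character, so 'present' is the derived state throughout.
C1: derived state 'present' in Alpha, Beta, Epsilon, Theta, and Zeta only — synapomorphy for {Alpha, Beta, Epsilon, Theta, Zeta}.
C2: derived state 'present' in Beta only — an autapomorphy, so it tells us nothing about relationships among taxa.
C3 (derived state 'present') is shared by Alpha and Beta — a synapomorphy uniting that clade.
Only Alpha, Beta, and Epsilon show the derived state 'present' for C4, supporting them as a clade.
C5 (derived state 'present') is shared by Alpha, Beta, Epsilon, and Zeta — a synapomorphy uniting that clade.
C6: derived state 'present' in Alpha only — an autapomorphy, so it tells us nothing about relationships among taxa.
Most parsimonious ingroup topology: ((((Epsilon,(Beta,Alpha)),Zeta),Theta),Delta).
Delta is sister to the clade containing all other ingroup taxa, so it is the earliest-diverging (most basal) ingroup lineage.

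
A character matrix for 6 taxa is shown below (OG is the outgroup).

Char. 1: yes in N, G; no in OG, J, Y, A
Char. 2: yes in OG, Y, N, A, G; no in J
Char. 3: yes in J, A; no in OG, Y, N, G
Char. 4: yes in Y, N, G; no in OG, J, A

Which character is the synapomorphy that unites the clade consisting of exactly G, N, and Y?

Char. 4

Character polarity is set by the outgroup: the derived state is whichever differs from the outgroup's state, so for Char. 2 the derived state is 'no', and for the remaining characters it is 'yes'.
Only G and N show the derived state 'yes' for Char. 1, supporting them as a clade.
Char. 2: derived state 'no' in J only — an autapomorphy, so it tells us nothing about relationships among taxa.
Char. 3 (derived state 'yes') is shared by A and J — a synapomorphy uniting that clade.
Char. 4 (derived state 'yes') is shared by G, N, and Y — a synapomorphy uniting that clade.
Most parsimonious ingroup topology: ((J,A),(Y,(N,G))).
The clade {G, N, Y} is supported by Char. 4: its derived state 'yes' occurs in exactly those taxa and in no other taxon (including the outgroup).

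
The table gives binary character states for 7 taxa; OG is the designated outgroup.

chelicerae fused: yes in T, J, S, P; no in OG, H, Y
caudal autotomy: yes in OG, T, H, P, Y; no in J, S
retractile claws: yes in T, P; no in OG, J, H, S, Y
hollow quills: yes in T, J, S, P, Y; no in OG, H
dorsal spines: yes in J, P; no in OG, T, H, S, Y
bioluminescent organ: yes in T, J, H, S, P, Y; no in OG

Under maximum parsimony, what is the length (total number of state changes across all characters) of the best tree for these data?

7

Character polarity is set by the outgroup: the derived state is whichever differs from the outgroup's state, so for caudal autotomy the derived state is 'no', and for the remaining characters it is 'yes'.
chelicerae fused: derived state 'yes' in J, P, S, and T only — synapomorphy for {J, P, S, T}.
caudal autotomy (derived state 'no') is shared by J and S — a synapomorphy uniting that clade.
retractile claws (derived state 'yes') is shared by P and T — a synapomorphy uniting that clade.
hollow quills: derived state 'yes' in J, P, S, T, and Y only — synapomorphy for {J, P, S, T, Y}.
dorsal spines groups J and P, which is incompatible with the clades supported by the remaining characters; treating it as convergent (homoplasy) costs fewer steps than any alternative tree.
All ingroup taxa share the derived state 'yes' for bioluminescent organ; it defines the ingroup but does not resolve relationships within it.
Most parsimonious ingroup topology: ((((T,P),(J,S)),Y),H).
Changes per character on this tree: chelicerae fused: 1; caudal autotomy: 1; retractile claws: 1; hollow quills: 1; dorsal spines: 2; bioluminescent organ: 1.
Total = 7.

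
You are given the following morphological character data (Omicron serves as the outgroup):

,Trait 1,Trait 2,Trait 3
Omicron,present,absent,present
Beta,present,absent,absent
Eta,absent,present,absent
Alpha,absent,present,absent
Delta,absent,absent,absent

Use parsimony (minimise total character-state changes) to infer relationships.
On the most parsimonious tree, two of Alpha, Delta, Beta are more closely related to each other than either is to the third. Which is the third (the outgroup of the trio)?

Beta

Character polarity is set by the outgroup: the derived state is whichever differs from the outgroup's state, so for Trait 1, Trait 3 the derived state is 'absent', and for the remaining characters it is 'present'.
Trait 1 (derived state 'absent') is shared by Alpha, Delta, and Eta — a synapomorphy uniting that clade.
Trait 2: derived state 'present' in Alpha and Eta only — synapomorphy for {Alpha, Eta}.
Trait 3 (derived state 'absent') is shared by all ingroup taxa — unites the whole ingroup.
Most parsimonious ingroup topology: (Beta,((Eta,Alpha),Delta)).
Delta and Alpha share a more recent common ancestor with each other than either does with Beta, so Beta is the least closely related of the three.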